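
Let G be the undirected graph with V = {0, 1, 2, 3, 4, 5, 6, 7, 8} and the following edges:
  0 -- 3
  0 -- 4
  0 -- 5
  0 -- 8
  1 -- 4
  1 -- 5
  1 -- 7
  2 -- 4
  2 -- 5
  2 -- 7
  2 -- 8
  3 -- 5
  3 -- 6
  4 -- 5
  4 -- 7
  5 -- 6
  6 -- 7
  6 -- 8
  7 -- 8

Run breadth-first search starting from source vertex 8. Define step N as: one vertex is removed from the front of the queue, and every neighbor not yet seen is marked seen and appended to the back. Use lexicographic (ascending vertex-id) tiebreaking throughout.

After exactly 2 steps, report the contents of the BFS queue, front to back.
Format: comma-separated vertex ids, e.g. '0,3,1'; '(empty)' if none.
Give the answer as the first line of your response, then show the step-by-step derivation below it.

2,6,7,3,4,5

step 1: dequeue 8; queue=[0,2,6,7]; order=8
step 2: dequeue 0; queue=[2,6,7,3,4,5]; order=8,0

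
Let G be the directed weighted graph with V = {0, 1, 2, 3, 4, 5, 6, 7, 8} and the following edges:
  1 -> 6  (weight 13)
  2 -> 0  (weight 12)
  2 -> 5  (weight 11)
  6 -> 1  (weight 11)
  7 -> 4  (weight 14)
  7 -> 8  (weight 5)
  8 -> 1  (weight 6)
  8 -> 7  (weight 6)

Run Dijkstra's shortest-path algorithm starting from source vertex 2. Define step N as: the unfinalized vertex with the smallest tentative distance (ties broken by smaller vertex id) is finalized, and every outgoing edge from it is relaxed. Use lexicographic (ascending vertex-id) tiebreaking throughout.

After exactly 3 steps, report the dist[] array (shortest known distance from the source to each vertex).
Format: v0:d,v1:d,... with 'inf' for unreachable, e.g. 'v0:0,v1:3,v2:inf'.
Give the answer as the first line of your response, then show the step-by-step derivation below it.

v0:12,v1:inf,v2:0,v3:inf,v4:inf,v5:11,v6:inf,v7:inf,v8:inf

step 1: dist = v0:12,v1:inf,v2:0,v3:inf,v4:inf,v5:11,v6:inf,v7:inf,v8:inf
step 2: dist = v0:12,v1:inf,v2:0,v3:inf,v4:inf,v5:11,v6:inf,v7:inf,v8:inf
step 3: dist = v0:12,v1:inf,v2:0,v3:inf,v4:inf,v5:11,v6:inf,v7:inf,v8:inf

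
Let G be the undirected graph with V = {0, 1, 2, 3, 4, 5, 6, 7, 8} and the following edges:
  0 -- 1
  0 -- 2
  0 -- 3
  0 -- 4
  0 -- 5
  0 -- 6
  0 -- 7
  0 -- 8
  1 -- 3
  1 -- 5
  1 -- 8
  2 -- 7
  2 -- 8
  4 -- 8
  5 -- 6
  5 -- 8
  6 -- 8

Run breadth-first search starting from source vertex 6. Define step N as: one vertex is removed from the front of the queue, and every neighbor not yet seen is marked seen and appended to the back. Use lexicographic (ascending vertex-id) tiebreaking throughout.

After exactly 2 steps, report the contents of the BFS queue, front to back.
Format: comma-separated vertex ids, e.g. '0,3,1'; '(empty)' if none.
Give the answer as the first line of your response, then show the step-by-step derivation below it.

5,8,1,2,3,4,7

step 1: dequeue 6; queue=[0,5,8]; order=6
step 2: dequeue 0; queue=[5,8,1,2,3,4,7]; order=6,0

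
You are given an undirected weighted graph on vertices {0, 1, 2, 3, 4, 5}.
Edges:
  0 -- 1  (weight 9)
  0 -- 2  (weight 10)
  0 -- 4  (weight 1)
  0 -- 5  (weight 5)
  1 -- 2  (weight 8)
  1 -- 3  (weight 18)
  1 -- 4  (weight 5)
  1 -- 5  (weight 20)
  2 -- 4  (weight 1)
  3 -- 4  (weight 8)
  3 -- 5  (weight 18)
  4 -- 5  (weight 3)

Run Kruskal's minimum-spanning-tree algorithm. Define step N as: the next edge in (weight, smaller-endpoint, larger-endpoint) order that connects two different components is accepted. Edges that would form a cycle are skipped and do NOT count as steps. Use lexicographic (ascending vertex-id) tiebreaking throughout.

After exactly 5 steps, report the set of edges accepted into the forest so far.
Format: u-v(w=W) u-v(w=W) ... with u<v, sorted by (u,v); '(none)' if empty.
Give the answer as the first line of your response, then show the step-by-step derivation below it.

0-4(w=1) 1-4(w=5) 2-4(w=1) 3-4(w=8) 4-5(w=3)

step 1: add edge 0-4 (w=1); MST = {0-4(w=1)}
step 2: add edge 2-4 (w=1); MST = {0-4(w=1) 2-4(w=1)}
step 3: add edge 4-5 (w=3); MST = {0-4(w=1) 2-4(w=1) 4-5(w=3)}
step 4: add edge 1-4 (w=5); MST = {0-4(w=1) 1-4(w=5) 2-4(w=1) 4-5(w=3)}
step 5: add edge 3-4 (w=8); MST = {0-4(w=1) 1-4(w=5) 2-4(w=1) 3-4(w=8) 4-5(w=3)}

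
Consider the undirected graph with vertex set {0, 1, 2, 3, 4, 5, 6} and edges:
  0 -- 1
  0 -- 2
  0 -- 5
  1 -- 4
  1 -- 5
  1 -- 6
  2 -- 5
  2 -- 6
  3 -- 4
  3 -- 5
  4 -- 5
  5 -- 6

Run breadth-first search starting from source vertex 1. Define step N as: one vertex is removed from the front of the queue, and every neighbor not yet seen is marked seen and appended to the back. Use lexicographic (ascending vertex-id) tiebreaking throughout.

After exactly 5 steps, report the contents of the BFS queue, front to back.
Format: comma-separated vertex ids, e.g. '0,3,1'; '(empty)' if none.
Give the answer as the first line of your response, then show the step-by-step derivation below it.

2,3

step 1: dequeue 1; queue=[0,4,5,6]; order=1
step 2: dequeue 0; queue=[4,5,6,2]; order=1,0
step 3: dequeue 4; queue=[5,6,2,3]; order=1,0,4
step 4: dequeue 5; queue=[6,2,3]; order=1,0,4,5
step 5: dequeue 6; queue=[2,3]; order=1,0,4,5,6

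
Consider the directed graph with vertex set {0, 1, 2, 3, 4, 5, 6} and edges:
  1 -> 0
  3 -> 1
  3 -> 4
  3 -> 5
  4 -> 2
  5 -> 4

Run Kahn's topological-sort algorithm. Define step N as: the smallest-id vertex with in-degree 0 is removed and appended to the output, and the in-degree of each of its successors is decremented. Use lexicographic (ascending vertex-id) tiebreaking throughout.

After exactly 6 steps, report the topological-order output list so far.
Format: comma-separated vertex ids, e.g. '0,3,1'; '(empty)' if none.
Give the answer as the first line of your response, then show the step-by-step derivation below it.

3,1,0,5,4,2

step 1: output 3; order=[3]; indeg=(1,0,1,0,1,0,0)
step 2: output 1; order=[3,1]; indeg=(0,0,1,0,1,0,0)
step 3: output 0; order=[3,1,0]; indeg=(0,0,1,0,1,0,0)
step 4: output 5; order=[3,1,0,5]; indeg=(0,0,1,0,0,0,0)
step 5: output 4; order=[3,1,0,5,4]; indeg=(0,0,0,0,0,0,0)
step 6: output 2; order=[3,1,0,5,4,2]; indeg=(0,0,0,0,0,0,0)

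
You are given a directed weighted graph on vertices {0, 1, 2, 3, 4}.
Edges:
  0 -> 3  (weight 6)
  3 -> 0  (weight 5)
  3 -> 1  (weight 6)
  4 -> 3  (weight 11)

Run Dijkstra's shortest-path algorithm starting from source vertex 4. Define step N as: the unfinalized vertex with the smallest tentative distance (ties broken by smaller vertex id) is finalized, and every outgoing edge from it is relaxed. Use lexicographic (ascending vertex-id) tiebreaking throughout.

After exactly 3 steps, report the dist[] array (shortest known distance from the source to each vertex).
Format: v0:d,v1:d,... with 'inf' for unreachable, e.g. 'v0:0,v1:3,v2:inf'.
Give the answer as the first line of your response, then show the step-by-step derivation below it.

v0:16,v1:17,v2:inf,v3:11,v4:0

step 1: dist = v0:inf,v1:inf,v2:inf,v3:11,v4:0
step 2: dist = v0:16,v1:17,v2:inf,v3:11,v4:0
step 3: dist = v0:16,v1:17,v2:inf,v3:11,v4:0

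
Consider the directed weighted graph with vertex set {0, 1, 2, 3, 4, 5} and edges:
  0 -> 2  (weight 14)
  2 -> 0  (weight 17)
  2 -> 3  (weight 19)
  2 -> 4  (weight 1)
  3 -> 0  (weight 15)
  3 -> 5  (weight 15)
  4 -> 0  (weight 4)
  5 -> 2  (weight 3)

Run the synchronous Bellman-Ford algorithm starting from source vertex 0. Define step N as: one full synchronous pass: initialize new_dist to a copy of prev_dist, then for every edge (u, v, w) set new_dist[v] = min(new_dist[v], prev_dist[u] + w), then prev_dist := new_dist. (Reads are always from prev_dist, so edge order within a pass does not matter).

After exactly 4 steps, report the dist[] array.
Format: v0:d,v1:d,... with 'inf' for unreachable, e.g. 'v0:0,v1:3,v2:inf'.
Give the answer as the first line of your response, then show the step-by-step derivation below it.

v0:0,v1:inf,v2:14,v3:33,v4:15,v5:48

step 1: dist = v0:0,v1:inf,v2:14,v3:inf,v4:inf,v5:inf
step 2: dist = v0:0,v1:inf,v2:14,v3:33,v4:15,v5:inf
step 3: dist = v0:0,v1:inf,v2:14,v3:33,v4:15,v5:48
step 4: dist = v0:0,v1:inf,v2:14,v3:33,v4:15,v5:48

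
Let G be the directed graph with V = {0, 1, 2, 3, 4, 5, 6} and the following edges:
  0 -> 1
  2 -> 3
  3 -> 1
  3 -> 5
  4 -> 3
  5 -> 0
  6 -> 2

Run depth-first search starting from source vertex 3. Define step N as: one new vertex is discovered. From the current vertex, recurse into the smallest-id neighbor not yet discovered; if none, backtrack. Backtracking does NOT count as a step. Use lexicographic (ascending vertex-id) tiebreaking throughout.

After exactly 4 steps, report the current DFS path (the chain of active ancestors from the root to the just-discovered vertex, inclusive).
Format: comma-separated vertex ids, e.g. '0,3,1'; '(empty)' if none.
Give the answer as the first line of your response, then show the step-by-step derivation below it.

3,5,0

step 1: discover 3; path=3; order=3
step 2: discover 1; path=3>1; order=3,1
step 3: discover 5; path=3>5; order=3,1,5
step 4: discover 0; path=3>5>0; order=3,1,5,0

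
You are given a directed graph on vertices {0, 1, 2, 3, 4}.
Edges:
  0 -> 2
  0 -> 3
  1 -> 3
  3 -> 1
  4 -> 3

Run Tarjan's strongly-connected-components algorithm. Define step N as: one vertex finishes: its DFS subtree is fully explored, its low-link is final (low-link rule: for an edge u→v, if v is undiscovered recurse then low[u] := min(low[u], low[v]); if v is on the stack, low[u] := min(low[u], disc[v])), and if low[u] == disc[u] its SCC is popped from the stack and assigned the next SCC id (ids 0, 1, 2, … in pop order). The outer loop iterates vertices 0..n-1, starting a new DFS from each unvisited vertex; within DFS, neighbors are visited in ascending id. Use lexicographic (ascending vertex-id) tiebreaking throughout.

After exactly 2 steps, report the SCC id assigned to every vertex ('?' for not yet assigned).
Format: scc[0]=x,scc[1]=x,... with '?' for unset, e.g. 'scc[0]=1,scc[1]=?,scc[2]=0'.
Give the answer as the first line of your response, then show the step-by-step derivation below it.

scc[0]=?,scc[1]=?,scc[2]=0,scc[3]=?,scc[4]=?

step 1: low=(low[0]=0,low[1]=?,low[2]=1,low[3]=?,low[4]=?); scc=(scc[0]=?,scc[1]=?,scc[2]=0,scc[3]=?,scc[4]=?)
step 2: low=(low[0]=0,low[1]=2,low[2]=1,low[3]=2,low[4]=?); scc=(scc[0]=?,scc[1]=?,scc[2]=0,scc[3]=?,scc[4]=?)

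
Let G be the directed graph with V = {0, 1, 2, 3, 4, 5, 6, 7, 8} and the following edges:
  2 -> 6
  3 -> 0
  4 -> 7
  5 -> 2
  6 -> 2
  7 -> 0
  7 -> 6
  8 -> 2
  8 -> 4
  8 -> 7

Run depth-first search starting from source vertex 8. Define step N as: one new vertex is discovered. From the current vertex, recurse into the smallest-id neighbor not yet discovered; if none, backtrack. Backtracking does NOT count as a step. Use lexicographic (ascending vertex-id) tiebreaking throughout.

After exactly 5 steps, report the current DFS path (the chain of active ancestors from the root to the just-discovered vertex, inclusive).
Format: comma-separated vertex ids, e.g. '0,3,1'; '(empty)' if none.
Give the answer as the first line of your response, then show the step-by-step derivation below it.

8,4,7

step 1: discover 8; path=8; order=8
step 2: discover 2; path=8>2; order=8,2
step 3: discover 6; path=8>2>6; order=8,2,6
step 4: discover 4; path=8>4; order=8,2,6,4
step 5: discover 7; path=8>4>7; order=8,2,6,4,7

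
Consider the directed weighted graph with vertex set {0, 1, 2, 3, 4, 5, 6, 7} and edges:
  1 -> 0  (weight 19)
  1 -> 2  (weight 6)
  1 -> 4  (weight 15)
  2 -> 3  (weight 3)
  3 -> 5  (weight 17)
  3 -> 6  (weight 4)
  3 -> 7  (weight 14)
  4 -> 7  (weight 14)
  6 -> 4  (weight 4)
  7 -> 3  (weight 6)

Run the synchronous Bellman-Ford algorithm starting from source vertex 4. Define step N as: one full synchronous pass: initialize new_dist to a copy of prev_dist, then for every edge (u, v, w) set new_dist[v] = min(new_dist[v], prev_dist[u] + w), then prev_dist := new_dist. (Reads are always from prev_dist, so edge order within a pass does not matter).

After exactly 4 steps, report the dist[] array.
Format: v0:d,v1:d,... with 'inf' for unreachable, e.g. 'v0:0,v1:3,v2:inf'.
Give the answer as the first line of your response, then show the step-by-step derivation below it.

v0:inf,v1:inf,v2:inf,v3:20,v4:0,v5:37,v6:24,v7:14

step 1: dist = v0:inf,v1:inf,v2:inf,v3:inf,v4:0,v5:inf,v6:inf,v7:14
step 2: dist = v0:inf,v1:inf,v2:inf,v3:20,v4:0,v5:inf,v6:inf,v7:14
step 3: dist = v0:inf,v1:inf,v2:inf,v3:20,v4:0,v5:37,v6:24,v7:14
step 4: dist = v0:inf,v1:inf,v2:inf,v3:20,v4:0,v5:37,v6:24,v7:14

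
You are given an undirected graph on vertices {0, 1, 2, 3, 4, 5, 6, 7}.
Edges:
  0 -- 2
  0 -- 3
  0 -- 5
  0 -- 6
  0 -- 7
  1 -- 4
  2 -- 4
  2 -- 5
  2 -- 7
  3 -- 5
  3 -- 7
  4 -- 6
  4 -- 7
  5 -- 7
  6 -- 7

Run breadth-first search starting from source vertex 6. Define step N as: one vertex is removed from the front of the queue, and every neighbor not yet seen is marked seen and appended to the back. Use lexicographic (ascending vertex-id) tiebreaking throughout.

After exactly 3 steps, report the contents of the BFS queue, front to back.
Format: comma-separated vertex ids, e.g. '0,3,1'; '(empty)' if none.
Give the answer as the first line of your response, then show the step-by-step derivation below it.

7,2,3,5,1

step 1: dequeue 6; queue=[0,4,7]; order=6
step 2: dequeue 0; queue=[4,7,2,3,5]; order=6,0
step 3: dequeue 4; queue=[7,2,3,5,1]; order=6,0,4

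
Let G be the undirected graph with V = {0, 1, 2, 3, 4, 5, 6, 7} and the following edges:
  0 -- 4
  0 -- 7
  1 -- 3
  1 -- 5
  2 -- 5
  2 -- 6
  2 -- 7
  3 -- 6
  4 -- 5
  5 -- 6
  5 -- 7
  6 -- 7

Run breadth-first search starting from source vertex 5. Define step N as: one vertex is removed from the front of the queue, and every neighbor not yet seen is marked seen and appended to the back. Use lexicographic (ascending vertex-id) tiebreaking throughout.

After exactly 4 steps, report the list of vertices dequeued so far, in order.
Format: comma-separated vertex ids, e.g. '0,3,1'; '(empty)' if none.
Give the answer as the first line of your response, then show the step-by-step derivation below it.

5,1,2,4

step 1: dequeue 5; queue=[1,2,4,6,7]; order=5
step 2: dequeue 1; queue=[2,4,6,7,3]; order=5,1
step 3: dequeue 2; queue=[4,6,7,3]; order=5,1,2
step 4: dequeue 4; queue=[6,7,3,0]; order=5,1,2,4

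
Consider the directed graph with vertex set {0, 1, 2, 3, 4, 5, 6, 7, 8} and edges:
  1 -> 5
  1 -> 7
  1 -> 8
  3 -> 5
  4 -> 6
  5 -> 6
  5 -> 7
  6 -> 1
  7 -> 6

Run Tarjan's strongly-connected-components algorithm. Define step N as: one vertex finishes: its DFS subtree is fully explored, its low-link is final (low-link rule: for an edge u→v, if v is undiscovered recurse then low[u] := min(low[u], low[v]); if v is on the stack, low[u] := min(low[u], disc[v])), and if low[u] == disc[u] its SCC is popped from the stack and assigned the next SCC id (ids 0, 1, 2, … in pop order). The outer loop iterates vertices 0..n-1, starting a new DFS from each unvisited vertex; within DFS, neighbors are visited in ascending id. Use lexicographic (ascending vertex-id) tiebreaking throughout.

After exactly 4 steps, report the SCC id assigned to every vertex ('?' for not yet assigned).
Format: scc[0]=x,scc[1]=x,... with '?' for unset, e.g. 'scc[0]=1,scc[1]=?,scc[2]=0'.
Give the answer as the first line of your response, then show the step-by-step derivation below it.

scc[0]=0,scc[1]=?,scc[2]=?,scc[3]=?,scc[4]=?,scc[5]=?,scc[6]=?,scc[7]=?,scc[8]=?

step 1: low=(low[0]=0,low[1]=?,low[2]=?,low[3]=?,low[4]=?,low[5]=?,low[6]=?,low[7]=?,low[8]=?); scc=(scc[0]=0,scc[1]=?,scc[2]=?,scc[3]=?,scc[4]=?,scc[5]=?,scc[6]=?,scc[7]=?,scc[8]=?)
step 2: low=(low[0]=0,low[1]=1,low[2]=?,low[3]=?,low[4]=?,low[5]=2,low[6]=1,low[7]=?,low[8]=?); scc=(scc[0]=0,scc[1]=?,scc[2]=?,scc[3]=?,scc[4]=?,scc[5]=?,scc[6]=?,scc[7]=?,scc[8]=?)
step 3: low=(low[0]=0,low[1]=1,low[2]=?,low[3]=?,low[4]=?,low[5]=1,low[6]=1,low[7]=3,low[8]=?); scc=(scc[0]=0,scc[1]=?,scc[2]=?,scc[3]=?,scc[4]=?,scc[5]=?,scc[6]=?,scc[7]=?,scc[8]=?)
step 4: low=(low[0]=0,low[1]=1,low[2]=?,low[3]=?,low[4]=?,low[5]=1,low[6]=1,low[7]=3,low[8]=?); scc=(scc[0]=0,scc[1]=?,scc[2]=?,scc[3]=?,scc[4]=?,scc[5]=?,scc[6]=?,scc[7]=?,scc[8]=?)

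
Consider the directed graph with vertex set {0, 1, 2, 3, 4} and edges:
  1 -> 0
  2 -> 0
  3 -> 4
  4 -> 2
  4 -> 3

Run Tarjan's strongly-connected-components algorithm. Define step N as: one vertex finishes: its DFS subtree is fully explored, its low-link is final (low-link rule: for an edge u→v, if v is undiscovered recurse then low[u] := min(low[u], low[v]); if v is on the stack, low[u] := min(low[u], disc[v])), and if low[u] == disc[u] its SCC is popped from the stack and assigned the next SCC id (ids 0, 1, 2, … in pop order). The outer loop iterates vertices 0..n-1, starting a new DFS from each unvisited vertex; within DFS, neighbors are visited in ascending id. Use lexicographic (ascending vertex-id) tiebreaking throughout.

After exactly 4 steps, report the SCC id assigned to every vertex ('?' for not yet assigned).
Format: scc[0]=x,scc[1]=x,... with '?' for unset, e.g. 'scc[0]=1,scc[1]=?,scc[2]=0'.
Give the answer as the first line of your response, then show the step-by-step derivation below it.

scc[0]=0,scc[1]=1,scc[2]=2,scc[3]=?,scc[4]=?

step 1: low=(low[0]=0,low[1]=?,low[2]=?,low[3]=?,low[4]=?); scc=(scc[0]=0,scc[1]=?,scc[2]=?,scc[3]=?,scc[4]=?)
step 2: low=(low[0]=0,low[1]=1,low[2]=?,low[3]=?,low[4]=?); scc=(scc[0]=0,scc[1]=1,scc[2]=?,scc[3]=?,scc[4]=?)
step 3: low=(low[0]=0,low[1]=1,low[2]=2,low[3]=?,low[4]=?); scc=(scc[0]=0,scc[1]=1,scc[2]=2,scc[3]=?,scc[4]=?)
step 4: low=(low[0]=0,low[1]=1,low[2]=2,low[3]=3,low[4]=3); scc=(scc[0]=0,scc[1]=1,scc[2]=2,scc[3]=?,scc[4]=?)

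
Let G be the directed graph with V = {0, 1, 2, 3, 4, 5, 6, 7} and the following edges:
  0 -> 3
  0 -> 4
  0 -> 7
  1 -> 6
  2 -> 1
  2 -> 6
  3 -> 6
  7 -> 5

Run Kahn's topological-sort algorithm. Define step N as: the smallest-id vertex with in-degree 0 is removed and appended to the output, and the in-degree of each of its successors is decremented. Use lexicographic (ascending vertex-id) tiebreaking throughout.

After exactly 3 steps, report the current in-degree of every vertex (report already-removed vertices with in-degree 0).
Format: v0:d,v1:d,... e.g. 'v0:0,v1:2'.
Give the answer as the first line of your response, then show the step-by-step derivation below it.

v0:0,v1:0,v2:0,v3:0,v4:0,v5:1,v6:1,v7:0

step 1: output 0; order=[0]; indeg=(0,1,0,0,0,1,3,0)
step 2: output 2; order=[0,2]; indeg=(0,0,0,0,0,1,2,0)
step 3: output 1; order=[0,2,1]; indeg=(0,0,0,0,0,1,1,0)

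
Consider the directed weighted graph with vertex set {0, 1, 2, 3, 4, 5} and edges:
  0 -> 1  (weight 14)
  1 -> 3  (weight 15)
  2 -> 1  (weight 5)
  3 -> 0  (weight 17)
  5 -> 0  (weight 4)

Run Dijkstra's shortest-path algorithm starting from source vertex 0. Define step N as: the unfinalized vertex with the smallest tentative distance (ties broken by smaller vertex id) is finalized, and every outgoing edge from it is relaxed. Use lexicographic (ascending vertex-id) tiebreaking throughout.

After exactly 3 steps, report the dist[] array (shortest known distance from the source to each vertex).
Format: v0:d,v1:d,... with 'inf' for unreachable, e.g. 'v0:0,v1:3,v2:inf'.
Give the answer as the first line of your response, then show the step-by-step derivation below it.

v0:0,v1:14,v2:inf,v3:29,v4:inf,v5:inf

step 1: dist = v0:0,v1:14,v2:inf,v3:inf,v4:inf,v5:inf
step 2: dist = v0:0,v1:14,v2:inf,v3:29,v4:inf,v5:inf
step 3: dist = v0:0,v1:14,v2:inf,v3:29,v4:inf,v5:inf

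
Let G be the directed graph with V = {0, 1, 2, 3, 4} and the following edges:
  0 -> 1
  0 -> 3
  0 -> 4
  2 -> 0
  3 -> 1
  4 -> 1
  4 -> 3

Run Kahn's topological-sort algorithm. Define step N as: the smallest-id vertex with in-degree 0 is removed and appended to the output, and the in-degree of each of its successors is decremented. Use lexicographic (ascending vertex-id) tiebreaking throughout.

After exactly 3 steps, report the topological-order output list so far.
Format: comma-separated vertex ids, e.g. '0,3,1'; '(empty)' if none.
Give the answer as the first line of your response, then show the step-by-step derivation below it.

2,0,4

step 1: output 2; order=[2]; indeg=(0,3,0,2,1)
step 2: output 0; order=[2,0]; indeg=(0,2,0,1,0)
step 3: output 4; order=[2,0,4]; indeg=(0,1,0,0,0)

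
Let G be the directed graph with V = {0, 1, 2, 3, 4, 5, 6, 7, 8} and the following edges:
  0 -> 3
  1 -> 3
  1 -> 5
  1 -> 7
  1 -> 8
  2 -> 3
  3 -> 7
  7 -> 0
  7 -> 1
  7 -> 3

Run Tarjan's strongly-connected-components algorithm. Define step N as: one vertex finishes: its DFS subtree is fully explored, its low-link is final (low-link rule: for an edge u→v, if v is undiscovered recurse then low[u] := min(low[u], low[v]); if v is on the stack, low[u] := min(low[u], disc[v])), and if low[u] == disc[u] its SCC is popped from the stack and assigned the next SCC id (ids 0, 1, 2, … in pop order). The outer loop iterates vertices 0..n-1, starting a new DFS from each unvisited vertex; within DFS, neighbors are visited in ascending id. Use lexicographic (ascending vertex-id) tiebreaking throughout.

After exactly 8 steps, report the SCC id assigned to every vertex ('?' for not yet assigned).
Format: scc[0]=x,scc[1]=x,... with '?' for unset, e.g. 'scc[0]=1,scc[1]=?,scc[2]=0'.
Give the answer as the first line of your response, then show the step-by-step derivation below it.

scc[0]=2,scc[1]=2,scc[2]=3,scc[3]=2,scc[4]=4,scc[5]=0,scc[6]=?,scc[7]=2,scc[8]=1

step 1: low=(low[0]=0,low[1]=1,low[2]=?,low[3]=1,low[4]=?,low[5]=4,low[6]=?,low[7]=0,low[8]=?); scc=(scc[0]=?,scc[1]=?,scc[2]=?,scc[3]=?,scc[4]=?,scc[5]=0,scc[6]=?,scc[7]=?,scc[8]=?)
step 2: low=(low[0]=0,low[1]=1,low[2]=?,low[3]=1,low[4]=?,low[5]=4,low[6]=?,low[7]=0,low[8]=5); scc=(scc[0]=?,scc[1]=?,scc[2]=?,scc[3]=?,scc[4]=?,scc[5]=0,scc[6]=?,scc[7]=?,scc[8]=1)
step 3: low=(low[0]=0,low[1]=1,low[2]=?,low[3]=1,low[4]=?,low[5]=4,low[6]=?,low[7]=0,low[8]=5); scc=(scc[0]=?,scc[1]=?,scc[2]=?,scc[3]=?,scc[4]=?,scc[5]=0,scc[6]=?,scc[7]=?,scc[8]=1)
step 4: low=(low[0]=0,low[1]=1,low[2]=?,low[3]=1,low[4]=?,low[5]=4,low[6]=?,low[7]=0,low[8]=5); scc=(scc[0]=?,scc[1]=?,scc[2]=?,scc[3]=?,scc[4]=?,scc[5]=0,scc[6]=?,scc[7]=?,scc[8]=1)
step 5: low=(low[0]=0,low[1]=1,low[2]=?,low[3]=0,low[4]=?,low[5]=4,low[6]=?,low[7]=0,low[8]=5); scc=(scc[0]=?,scc[1]=?,scc[2]=?,scc[3]=?,scc[4]=?,scc[5]=0,scc[6]=?,scc[7]=?,scc[8]=1)
step 6: low=(low[0]=0,low[1]=1,low[2]=?,low[3]=0,low[4]=?,low[5]=4,low[6]=?,low[7]=0,low[8]=5); scc=(scc[0]=2,scc[1]=2,scc[2]=?,scc[3]=2,scc[4]=?,scc[5]=0,scc[6]=?,scc[7]=2,scc[8]=1)
step 7: low=(low[0]=0,low[1]=1,low[2]=6,low[3]=0,low[4]=?,low[5]=4,low[6]=?,low[7]=0,low[8]=5); scc=(scc[0]=2,scc[1]=2,scc[2]=3,scc[3]=2,scc[4]=?,scc[5]=0,scc[6]=?,scc[7]=2,scc[8]=1)
step 8: low=(low[0]=0,low[1]=1,low[2]=6,low[3]=0,low[4]=7,low[5]=4,low[6]=?,low[7]=0,low[8]=5); scc=(scc[0]=2,scc[1]=2,scc[2]=3,scc[3]=2,scc[4]=4,scc[5]=0,scc[6]=?,scc[7]=2,scc[8]=1)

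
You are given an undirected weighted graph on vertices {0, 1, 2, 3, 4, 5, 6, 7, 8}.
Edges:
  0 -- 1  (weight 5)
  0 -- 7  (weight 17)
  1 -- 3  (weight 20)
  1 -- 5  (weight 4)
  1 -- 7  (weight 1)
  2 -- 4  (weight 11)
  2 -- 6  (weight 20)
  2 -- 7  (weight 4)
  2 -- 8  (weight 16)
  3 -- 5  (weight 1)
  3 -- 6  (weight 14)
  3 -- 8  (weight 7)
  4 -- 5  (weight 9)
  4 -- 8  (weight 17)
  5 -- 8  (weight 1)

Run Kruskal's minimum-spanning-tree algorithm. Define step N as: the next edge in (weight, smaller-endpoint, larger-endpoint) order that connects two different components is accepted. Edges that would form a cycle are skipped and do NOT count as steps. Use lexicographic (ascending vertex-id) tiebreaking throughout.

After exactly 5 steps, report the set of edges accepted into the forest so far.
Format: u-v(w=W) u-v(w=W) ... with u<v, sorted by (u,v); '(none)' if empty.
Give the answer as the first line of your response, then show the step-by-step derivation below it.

1-5(w=4) 1-7(w=1) 2-7(w=4) 3-5(w=1) 5-8(w=1)

step 1: add edge 1-7 (w=1); MST = {1-7(w=1)}
step 2: add edge 3-5 (w=1); MST = {1-7(w=1) 3-5(w=1)}
step 3: add edge 5-8 (w=1); MST = {1-7(w=1) 3-5(w=1) 5-8(w=1)}
step 4: add edge 1-5 (w=4); MST = {1-5(w=4) 1-7(w=1) 3-5(w=1) 5-8(w=1)}
step 5: add edge 2-7 (w=4); MST = {1-5(w=4) 1-7(w=1) 2-7(w=4) 3-5(w=1) 5-8(w=1)}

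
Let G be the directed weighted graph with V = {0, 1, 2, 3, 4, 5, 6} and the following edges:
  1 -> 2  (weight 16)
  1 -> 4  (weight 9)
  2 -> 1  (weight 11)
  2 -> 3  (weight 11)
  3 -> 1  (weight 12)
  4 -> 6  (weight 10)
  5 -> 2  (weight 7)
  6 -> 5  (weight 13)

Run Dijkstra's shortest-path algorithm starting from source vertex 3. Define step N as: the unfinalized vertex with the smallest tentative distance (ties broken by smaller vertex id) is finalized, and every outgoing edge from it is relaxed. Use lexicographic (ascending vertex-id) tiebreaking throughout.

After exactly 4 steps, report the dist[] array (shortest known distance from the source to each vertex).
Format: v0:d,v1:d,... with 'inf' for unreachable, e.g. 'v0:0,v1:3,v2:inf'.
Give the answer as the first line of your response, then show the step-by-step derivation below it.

v0:inf,v1:12,v2:28,v3:0,v4:21,v5:inf,v6:31

step 1: dist = v0:inf,v1:12,v2:inf,v3:0,v4:inf,v5:inf,v6:inf
step 2: dist = v0:inf,v1:12,v2:28,v3:0,v4:21,v5:inf,v6:inf
step 3: dist = v0:inf,v1:12,v2:28,v3:0,v4:21,v5:inf,v6:31
step 4: dist = v0:inf,v1:12,v2:28,v3:0,v4:21,v5:inf,v6:31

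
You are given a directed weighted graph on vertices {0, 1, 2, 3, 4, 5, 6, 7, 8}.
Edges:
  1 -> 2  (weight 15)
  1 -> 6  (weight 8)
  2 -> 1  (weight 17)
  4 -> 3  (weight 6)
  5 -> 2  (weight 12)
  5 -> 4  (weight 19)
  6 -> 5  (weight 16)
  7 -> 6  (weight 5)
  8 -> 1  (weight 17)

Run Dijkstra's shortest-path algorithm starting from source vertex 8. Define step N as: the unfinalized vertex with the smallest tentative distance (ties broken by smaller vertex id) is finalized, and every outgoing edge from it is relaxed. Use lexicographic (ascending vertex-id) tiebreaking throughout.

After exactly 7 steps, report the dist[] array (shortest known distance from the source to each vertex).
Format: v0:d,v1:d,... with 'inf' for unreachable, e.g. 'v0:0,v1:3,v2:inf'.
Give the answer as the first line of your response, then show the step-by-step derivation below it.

v0:inf,v1:17,v2:32,v3:66,v4:60,v5:41,v6:25,v7:inf,v8:0

step 1: dist = v0:inf,v1:17,v2:inf,v3:inf,v4:inf,v5:inf,v6:inf,v7:inf,v8:0
step 2: dist = v0:inf,v1:17,v2:32,v3:inf,v4:inf,v5:inf,v6:25,v7:inf,v8:0
step 3: dist = v0:inf,v1:17,v2:32,v3:inf,v4:inf,v5:41,v6:25,v7:inf,v8:0
step 4: dist = v0:inf,v1:17,v2:32,v3:inf,v4:inf,v5:41,v6:25,v7:inf,v8:0
step 5: dist = v0:inf,v1:17,v2:32,v3:inf,v4:60,v5:41,v6:25,v7:inf,v8:0
step 6: dist = v0:inf,v1:17,v2:32,v3:66,v4:60,v5:41,v6:25,v7:inf,v8:0
step 7: dist = v0:inf,v1:17,v2:32,v3:66,v4:60,v5:41,v6:25,v7:inf,v8:0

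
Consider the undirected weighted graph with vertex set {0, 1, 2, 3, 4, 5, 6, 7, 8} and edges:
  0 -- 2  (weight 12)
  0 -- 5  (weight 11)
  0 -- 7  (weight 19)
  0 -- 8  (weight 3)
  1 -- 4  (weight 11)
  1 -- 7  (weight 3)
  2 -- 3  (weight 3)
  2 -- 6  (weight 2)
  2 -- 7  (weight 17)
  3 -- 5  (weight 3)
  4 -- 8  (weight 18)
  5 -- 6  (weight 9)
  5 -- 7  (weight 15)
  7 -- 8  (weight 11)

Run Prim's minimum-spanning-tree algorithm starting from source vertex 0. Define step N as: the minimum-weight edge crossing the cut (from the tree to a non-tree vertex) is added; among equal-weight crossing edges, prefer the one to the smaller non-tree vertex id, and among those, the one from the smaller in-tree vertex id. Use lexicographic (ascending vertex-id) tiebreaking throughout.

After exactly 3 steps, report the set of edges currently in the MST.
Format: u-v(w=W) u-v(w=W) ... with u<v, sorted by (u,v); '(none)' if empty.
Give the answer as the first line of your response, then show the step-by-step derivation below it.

0-5(w=11) 0-8(w=3) 3-5(w=3)

step 1: add edge 0-8 (w=3); MST = {0-8(w=3)}
step 2: add edge 0-5 (w=11); MST = {0-5(w=11) 0-8(w=3)}
step 3: add edge 3-5 (w=3); MST = {0-5(w=11) 0-8(w=3) 3-5(w=3)}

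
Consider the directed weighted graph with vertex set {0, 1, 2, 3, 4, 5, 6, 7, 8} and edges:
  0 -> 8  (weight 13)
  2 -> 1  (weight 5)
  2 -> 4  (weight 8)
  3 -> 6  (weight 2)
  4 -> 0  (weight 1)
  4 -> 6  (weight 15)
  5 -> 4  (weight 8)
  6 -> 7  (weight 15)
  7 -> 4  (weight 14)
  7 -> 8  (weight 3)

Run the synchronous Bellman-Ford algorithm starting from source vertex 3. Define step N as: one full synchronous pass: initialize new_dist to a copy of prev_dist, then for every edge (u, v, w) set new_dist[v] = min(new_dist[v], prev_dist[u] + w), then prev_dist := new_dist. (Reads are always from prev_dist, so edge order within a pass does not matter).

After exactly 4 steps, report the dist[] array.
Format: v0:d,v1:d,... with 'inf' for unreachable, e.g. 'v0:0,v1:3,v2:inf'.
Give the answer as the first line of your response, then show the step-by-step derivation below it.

v0:32,v1:inf,v2:inf,v3:0,v4:31,v5:inf,v6:2,v7:17,v8:20

step 1: dist = v0:inf,v1:inf,v2:inf,v3:0,v4:inf,v5:inf,v6:2,v7:inf,v8:inf
step 2: dist = v0:inf,v1:inf,v2:inf,v3:0,v4:inf,v5:inf,v6:2,v7:17,v8:inf
step 3: dist = v0:inf,v1:inf,v2:inf,v3:0,v4:31,v5:inf,v6:2,v7:17,v8:20
step 4: dist = v0:32,v1:inf,v2:inf,v3:0,v4:31,v5:inf,v6:2,v7:17,v8:20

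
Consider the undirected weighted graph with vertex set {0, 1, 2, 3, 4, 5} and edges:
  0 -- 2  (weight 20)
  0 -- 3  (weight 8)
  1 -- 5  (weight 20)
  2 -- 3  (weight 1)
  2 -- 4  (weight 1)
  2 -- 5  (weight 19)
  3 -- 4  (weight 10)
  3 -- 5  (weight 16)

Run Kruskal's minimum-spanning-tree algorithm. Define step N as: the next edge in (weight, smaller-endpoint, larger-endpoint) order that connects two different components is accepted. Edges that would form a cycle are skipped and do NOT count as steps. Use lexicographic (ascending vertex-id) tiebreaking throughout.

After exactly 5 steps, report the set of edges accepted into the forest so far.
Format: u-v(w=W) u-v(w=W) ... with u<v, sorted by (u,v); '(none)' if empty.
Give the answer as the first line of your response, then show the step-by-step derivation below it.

0-3(w=8) 1-5(w=20) 2-3(w=1) 2-4(w=1) 3-5(w=16)

step 1: add edge 2-3 (w=1); MST = {2-3(w=1)}
step 2: add edge 2-4 (w=1); MST = {2-3(w=1) 2-4(w=1)}
step 3: add edge 0-3 (w=8); MST = {0-3(w=8) 2-3(w=1) 2-4(w=1)}
step 4: add edge 3-5 (w=16); MST = {0-3(w=8) 2-3(w=1) 2-4(w=1) 3-5(w=16)}
step 5: add edge 1-5 (w=20); MST = {0-3(w=8) 1-5(w=20) 2-3(w=1) 2-4(w=1) 3-5(w=16)}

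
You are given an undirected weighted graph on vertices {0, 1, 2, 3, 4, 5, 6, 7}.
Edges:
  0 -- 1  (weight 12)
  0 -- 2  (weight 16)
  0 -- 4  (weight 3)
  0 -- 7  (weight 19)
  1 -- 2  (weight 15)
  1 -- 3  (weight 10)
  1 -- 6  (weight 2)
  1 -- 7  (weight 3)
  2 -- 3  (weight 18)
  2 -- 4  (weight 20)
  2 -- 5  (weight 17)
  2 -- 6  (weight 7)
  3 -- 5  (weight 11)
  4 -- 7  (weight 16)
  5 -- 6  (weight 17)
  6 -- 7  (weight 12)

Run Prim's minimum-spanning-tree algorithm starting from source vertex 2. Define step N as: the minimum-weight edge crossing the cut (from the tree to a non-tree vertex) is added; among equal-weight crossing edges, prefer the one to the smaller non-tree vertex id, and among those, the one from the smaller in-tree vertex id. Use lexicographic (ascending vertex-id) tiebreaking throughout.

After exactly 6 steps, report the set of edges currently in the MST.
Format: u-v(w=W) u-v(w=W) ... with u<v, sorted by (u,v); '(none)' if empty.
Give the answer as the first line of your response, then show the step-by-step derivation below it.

0-1(w=12) 1-3(w=10) 1-6(w=2) 1-7(w=3) 2-6(w=7) 3-5(w=11)

step 1: add edge 2-6 (w=7); MST = {2-6(w=7)}
step 2: add edge 1-6 (w=2); MST = {1-6(w=2) 2-6(w=7)}
step 3: add edge 1-7 (w=3); MST = {1-6(w=2) 1-7(w=3) 2-6(w=7)}
step 4: add edge 1-3 (w=10); MST = {1-3(w=10) 1-6(w=2) 1-7(w=3) 2-6(w=7)}
step 5: add edge 3-5 (w=11); MST = {1-3(w=10) 1-6(w=2) 1-7(w=3) 2-6(w=7) 3-5(w=11)}
step 6: add edge 0-1 (w=12); MST = {0-1(w=12) 1-3(w=10) 1-6(w=2) 1-7(w=3) 2-6(w=7) 3-5(w=11)}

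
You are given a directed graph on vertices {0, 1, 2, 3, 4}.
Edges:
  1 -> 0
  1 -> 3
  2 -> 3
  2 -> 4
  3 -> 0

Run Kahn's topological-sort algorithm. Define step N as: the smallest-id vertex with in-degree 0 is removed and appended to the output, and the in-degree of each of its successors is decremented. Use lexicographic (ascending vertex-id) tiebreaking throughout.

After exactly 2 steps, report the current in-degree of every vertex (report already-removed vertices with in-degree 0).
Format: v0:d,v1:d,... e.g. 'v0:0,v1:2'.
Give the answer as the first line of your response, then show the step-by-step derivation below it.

v0:1,v1:0,v2:0,v3:0,v4:0

step 1: output 1; order=[1]; indeg=(1,0,0,1,1)
step 2: output 2; order=[1,2]; indeg=(1,0,0,0,0)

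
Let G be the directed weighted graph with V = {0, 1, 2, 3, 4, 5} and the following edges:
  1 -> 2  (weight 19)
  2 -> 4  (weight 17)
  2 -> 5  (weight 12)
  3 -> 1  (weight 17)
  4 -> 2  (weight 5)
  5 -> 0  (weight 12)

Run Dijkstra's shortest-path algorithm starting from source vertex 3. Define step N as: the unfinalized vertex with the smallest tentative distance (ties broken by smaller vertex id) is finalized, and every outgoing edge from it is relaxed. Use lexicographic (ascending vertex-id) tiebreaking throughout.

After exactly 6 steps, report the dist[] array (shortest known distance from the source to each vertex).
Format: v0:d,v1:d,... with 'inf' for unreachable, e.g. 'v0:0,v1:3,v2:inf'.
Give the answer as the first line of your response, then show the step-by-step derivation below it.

v0:60,v1:17,v2:36,v3:0,v4:53,v5:48

step 1: dist = v0:inf,v1:17,v2:inf,v3:0,v4:inf,v5:inf
step 2: dist = v0:inf,v1:17,v2:36,v3:0,v4:inf,v5:inf
step 3: dist = v0:inf,v1:17,v2:36,v3:0,v4:53,v5:48
step 4: dist = v0:60,v1:17,v2:36,v3:0,v4:53,v5:48
step 5: dist = v0:60,v1:17,v2:36,v3:0,v4:53,v5:48
step 6: dist = v0:60,v1:17,v2:36,v3:0,v4:53,v5:48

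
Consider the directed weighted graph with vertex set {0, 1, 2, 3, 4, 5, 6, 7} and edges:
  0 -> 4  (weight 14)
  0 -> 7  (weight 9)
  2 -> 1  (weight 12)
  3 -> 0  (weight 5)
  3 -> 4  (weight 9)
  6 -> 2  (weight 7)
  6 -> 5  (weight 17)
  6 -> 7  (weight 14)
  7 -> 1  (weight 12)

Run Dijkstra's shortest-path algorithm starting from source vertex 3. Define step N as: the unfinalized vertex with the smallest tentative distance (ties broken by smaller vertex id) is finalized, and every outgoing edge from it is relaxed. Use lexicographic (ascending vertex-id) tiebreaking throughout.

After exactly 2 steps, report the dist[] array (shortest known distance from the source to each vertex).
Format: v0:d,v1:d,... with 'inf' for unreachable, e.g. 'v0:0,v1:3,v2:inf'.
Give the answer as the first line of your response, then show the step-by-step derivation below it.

v0:5,v1:inf,v2:inf,v3:0,v4:9,v5:inf,v6:inf,v7:14

step 1: dist = v0:5,v1:inf,v2:inf,v3:0,v4:9,v5:inf,v6:inf,v7:inf
step 2: dist = v0:5,v1:inf,v2:inf,v3:0,v4:9,v5:inf,v6:inf,v7:14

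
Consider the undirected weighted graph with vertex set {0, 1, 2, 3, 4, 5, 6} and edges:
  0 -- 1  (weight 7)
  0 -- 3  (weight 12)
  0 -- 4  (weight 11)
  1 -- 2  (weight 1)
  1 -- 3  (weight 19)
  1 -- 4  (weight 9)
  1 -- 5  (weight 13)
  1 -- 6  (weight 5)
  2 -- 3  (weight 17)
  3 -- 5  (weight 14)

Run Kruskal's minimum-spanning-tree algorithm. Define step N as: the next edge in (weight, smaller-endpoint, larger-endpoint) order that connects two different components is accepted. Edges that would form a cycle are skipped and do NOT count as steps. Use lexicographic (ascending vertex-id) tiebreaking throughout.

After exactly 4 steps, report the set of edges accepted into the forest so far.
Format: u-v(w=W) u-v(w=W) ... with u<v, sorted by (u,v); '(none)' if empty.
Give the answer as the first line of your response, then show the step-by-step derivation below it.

0-1(w=7) 1-2(w=1) 1-4(w=9) 1-6(w=5)

step 1: add edge 1-2 (w=1); MST = {1-2(w=1)}
step 2: add edge 1-6 (w=5); MST = {1-2(w=1) 1-6(w=5)}
step 3: add edge 0-1 (w=7); MST = {0-1(w=7) 1-2(w=1) 1-6(w=5)}
step 4: add edge 1-4 (w=9); MST = {0-1(w=7) 1-2(w=1) 1-4(w=9) 1-6(w=5)}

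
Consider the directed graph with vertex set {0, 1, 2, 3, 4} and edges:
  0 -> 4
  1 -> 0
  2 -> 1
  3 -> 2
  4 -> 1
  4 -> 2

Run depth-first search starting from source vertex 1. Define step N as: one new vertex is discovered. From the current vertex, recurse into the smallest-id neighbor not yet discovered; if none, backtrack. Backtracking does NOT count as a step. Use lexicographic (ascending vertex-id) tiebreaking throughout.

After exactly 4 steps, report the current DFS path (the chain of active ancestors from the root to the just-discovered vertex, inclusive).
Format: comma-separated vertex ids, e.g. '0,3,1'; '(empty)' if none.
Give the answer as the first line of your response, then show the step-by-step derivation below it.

1,0,4,2

step 1: discover 1; path=1; order=1
step 2: discover 0; path=1>0; order=1,0
step 3: discover 4; path=1>0>4; order=1,0,4
step 4: discover 2; path=1>0>4>2; order=1,0,4,2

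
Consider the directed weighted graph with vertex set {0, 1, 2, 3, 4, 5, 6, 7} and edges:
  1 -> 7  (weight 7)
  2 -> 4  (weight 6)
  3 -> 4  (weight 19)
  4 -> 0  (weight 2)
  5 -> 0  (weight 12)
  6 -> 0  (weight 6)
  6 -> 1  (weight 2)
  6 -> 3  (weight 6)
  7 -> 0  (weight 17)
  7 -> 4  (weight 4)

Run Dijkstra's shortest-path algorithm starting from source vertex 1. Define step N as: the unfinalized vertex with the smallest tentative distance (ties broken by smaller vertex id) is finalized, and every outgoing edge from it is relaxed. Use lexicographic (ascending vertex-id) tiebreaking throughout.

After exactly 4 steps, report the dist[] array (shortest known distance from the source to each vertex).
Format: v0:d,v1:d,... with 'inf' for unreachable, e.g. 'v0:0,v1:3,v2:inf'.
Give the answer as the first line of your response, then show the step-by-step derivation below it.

v0:13,v1:0,v2:inf,v3:inf,v4:11,v5:inf,v6:inf,v7:7

step 1: dist = v0:inf,v1:0,v2:inf,v3:inf,v4:inf,v5:inf,v6:inf,v7:7
step 2: dist = v0:24,v1:0,v2:inf,v3:inf,v4:11,v5:inf,v6:inf,v7:7
step 3: dist = v0:13,v1:0,v2:inf,v3:inf,v4:11,v5:inf,v6:inf,v7:7
step 4: dist = v0:13,v1:0,v2:inf,v3:inf,v4:11,v5:inf,v6:inf,v7:7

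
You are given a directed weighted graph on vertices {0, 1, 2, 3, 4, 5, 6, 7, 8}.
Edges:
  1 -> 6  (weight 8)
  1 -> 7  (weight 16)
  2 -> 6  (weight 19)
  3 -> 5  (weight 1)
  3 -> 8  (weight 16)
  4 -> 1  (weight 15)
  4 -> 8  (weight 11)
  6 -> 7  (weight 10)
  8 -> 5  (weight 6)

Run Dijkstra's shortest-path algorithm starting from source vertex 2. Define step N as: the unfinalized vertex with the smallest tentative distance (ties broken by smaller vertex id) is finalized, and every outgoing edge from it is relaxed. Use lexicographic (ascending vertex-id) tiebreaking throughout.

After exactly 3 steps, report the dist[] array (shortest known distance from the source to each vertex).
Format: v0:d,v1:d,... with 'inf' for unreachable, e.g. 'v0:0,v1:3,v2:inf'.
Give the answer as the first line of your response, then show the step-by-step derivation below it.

v0:inf,v1:inf,v2:0,v3:inf,v4:inf,v5:inf,v6:19,v7:29,v8:inf

step 1: dist = v0:inf,v1:inf,v2:0,v3:inf,v4:inf,v5:inf,v6:19,v7:inf,v8:inf
step 2: dist = v0:inf,v1:inf,v2:0,v3:inf,v4:inf,v5:inf,v6:19,v7:29,v8:inf
step 3: dist = v0:inf,v1:inf,v2:0,v3:inf,v4:inf,v5:inf,v6:19,v7:29,v8:inf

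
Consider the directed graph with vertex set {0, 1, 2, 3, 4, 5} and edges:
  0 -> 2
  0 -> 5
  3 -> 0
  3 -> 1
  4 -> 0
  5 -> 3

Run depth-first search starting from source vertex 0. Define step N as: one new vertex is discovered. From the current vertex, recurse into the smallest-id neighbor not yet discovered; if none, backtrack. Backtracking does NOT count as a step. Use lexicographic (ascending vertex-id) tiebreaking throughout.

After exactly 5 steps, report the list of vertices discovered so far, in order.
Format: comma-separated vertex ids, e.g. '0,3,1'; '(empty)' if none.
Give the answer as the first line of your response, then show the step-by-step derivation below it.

0,2,5,3,1

step 1: discover 0; path=0; order=0
step 2: discover 2; path=0>2; order=0,2
step 3: discover 5; path=0>5; order=0,2,5
step 4: discover 3; path=0>5>3; order=0,2,5,3
step 5: discover 1; path=0>5>3>1; order=0,2,5,3,1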